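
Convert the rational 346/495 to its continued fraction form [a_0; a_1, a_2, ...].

Run the Euclidean algorithm on 346 and 495; the successive quotients are the partial quotients a_0, a_1, ... (each step inverts the fractional part left over by the previous one):
  346 = 0*495 + 346, so a_0 = 0.
  495 = 1*346 + 149, so a_1 = 1.
  346 = 2*149 + 48, so a_2 = 2.
  149 = 3*48 + 5, so a_3 = 3.
  48 = 9*5 + 3, so a_4 = 9.
  5 = 1*3 + 2, so a_5 = 1.
  3 = 1*2 + 1, so a_6 = 1.
  2 = 2*1 + 0, so a_7 = 2.
The remainder reaches 0 after 8 divisions, so the expansion has 8 partial quotients, read off in order.

[0; 1, 2, 3, 9, 1, 1, 2]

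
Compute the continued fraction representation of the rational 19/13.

Run the Euclidean algorithm on 19 and 13; the successive quotients are the partial quotients a_0, a_1, ... (each step inverts the fractional part left over by the previous one):
  19 = 1*13 + 6, so a_0 = 1.
  13 = 2*6 + 1, so a_1 = 2.
  6 = 6*1 + 0, so a_2 = 6.
The remainder reaches 0 after 3 divisions, so the expansion has 3 partial quotients, read off in order.

[1; 2, 6]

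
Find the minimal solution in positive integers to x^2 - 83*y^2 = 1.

(x, y) = (82, 9)

First expand sqrt(83) as a continued fraction. With x_i = (sqrt(83) + m_i)/d_i and (m_0, d_0) = (0, 1): a_0 = floor(sqrt(83)) = 9, since 9^2 = 81 <= 83 < 100 = 10^2.
Iterate m_{i+1} = d_i*a_i - m_i, d_{i+1} = (83 - m_{i+1}^2)/d_i, a_{i+1} = floor((a_0 + m_{i+1})/d_{i+1}):
  m_1 = 1*9 - 0 = 9, d_1 = (83 - 9^2)/1 = 2/1 = 2, a_1 = floor((9 + 9)/2) = 9.
  m_2 = 2*9 - 9 = 9, d_2 = (83 - 9^2)/2 = 2/2 = 1, a_2 = floor((9 + 9)/1) = 18.
  m_3 = 1*18 - 9 = 9, d_3 = (83 - 9^2)/1 = 2/1 = 2: (m_3, d_3) = (m_1, d_1) = (9, 2), so from here the quotients repeat a_1, a_2; the period length is 2.
So sqrt(83) = [9; (9, 18)] with period length k = 2.
k is even, so the fundamental solution of x^2 - 83y^2 = 1 is (p_{k-1}, q_{k-1}) = (p_1, q_1); compute convergents through index 1.
Convergents (p_i = a_i*p_{i-1} + p_{i-2}, q_i = a_i*q_{i-1} + q_{i-2} with p_{-2}=0, p_{-1}=1, q_{-2}=1, q_{-1}=0):
  i=0: a_0=9, p_0 = 9*1 + 0 = 9, q_0 = 9*0 + 1 = 1.
  i=1: a_1=9, p_1 = 9*9 + 1 = 82, q_1 = 9*1 + 0 = 9.
Check: 82^2 - 83*9^2 = 6724 - 6723 = 1, so (x, y) = (82, 9) solves the equation, and by the theorem it is the least positive solution.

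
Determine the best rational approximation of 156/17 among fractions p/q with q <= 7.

55/6

Expand x = 156/17 as a continued fraction with the Euclidean algorithm:
  156 = 9*17 + 3, so a_0 = 9.
  17 = 5*3 + 2, so a_1 = 5.
  3 = 1*2 + 1, so a_2 = 1.
  2 = 2*1 + 0, so a_3 = 2.
so x = [9; 5, 1, 2].
Convergents (p_i = a_i*p_{i-1} + p_{i-2}, q_i = a_i*q_{i-1} + q_{i-2} with p_{-2}=0, p_{-1}=1, q_{-2}=1, q_{-1}=0), until the denominator exceeds 7:
  i=0: a_0=9, p_0 = 9*1 + 0 = 9, q_0 = 9*0 + 1 = 1.
  i=1: a_1=5, p_1 = 5*9 + 1 = 46, q_1 = 5*1 + 0 = 5.
  i=2: a_2=1, p_2 = 1*46 + 9 = 55, q_2 = 1*5 + 1 = 6.
  i=3: a_3=2, p_3 = 2*55 + 46 = 156, q_3 = 2*6 + 5 = 17.
q_3 = 17 > 7, so the last convergent with denominator <= 7 is p_2/q_2 = 55/6.
The closest fraction with denominator <= 7 is either p_2/q_2 or the intermediate fraction (k*p_2 + p_1)/(k*q_2 + q_1) with the largest k >= 1 whose denominator stays <= 7; these approach x as k grows, and every other convergent or intermediate fraction in range is farther away.
Largest k: floor((7 - q_1)/q_2) = floor((7 - 5)/6) = 0.
Since k = 0, no intermediate fraction beyond p_2/q_2 has denominator <= 7, so the convergent 55/6 is the closest (its error is |156*6 - 55*17|/(17*6) = 1/102).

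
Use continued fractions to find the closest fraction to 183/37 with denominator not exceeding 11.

Expand x = 183/37 as a continued fraction with the Euclidean algorithm:
  183 = 4*37 + 35, so a_0 = 4.
  37 = 1*35 + 2, so a_1 = 1.
  35 = 17*2 + 1, so a_2 = 17.
  2 = 2*1 + 0, so a_3 = 2.
so x = [4; 1, 17, 2].
Convergents (p_i = a_i*p_{i-1} + p_{i-2}, q_i = a_i*q_{i-1} + q_{i-2} with p_{-2}=0, p_{-1}=1, q_{-2}=1, q_{-1}=0), until the denominator exceeds 11:
  i=0: a_0=4, p_0 = 4*1 + 0 = 4, q_0 = 4*0 + 1 = 1.
  i=1: a_1=1, p_1 = 1*4 + 1 = 5, q_1 = 1*1 + 0 = 1.
  i=2: a_2=17, p_2 = 17*5 + 4 = 89, q_2 = 17*1 + 1 = 18.
q_2 = 18 > 11, so the last convergent with denominator <= 11 is p_1/q_1 = 5/1.
The closest fraction with denominator <= 11 is either p_1/q_1 or the intermediate fraction (k*p_1 + p_0)/(k*q_1 + q_0) with the largest k >= 1 whose denominator stays <= 11; these approach x as k grows, and every other convergent or intermediate fraction in range is farther away.
Largest k: floor((11 - q_0)/q_1) = floor((11 - 1)/1) = 10.
That gives (10*5 + 4)/(10*1 + 1) = 54/11.
Compare the errors: |x - 5/1| = |183*1 - 5*37|/(37*1) = 2/37, and |x - 54/11| = |183*11 - 54*37|/(37*11) = 15/407.
Cross-multiplying, 15*37 = 555 < 814 = 2*407, so 15/407 is smaller: the intermediate fraction 54/11 is closer to x than 5/1.

54/11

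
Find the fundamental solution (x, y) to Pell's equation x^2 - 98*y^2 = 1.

(x, y) = (99, 10)

First expand sqrt(98) as a continued fraction. With x_i = (sqrt(98) + m_i)/d_i and (m_0, d_0) = (0, 1): a_0 = floor(sqrt(98)) = 9, since 9^2 = 81 <= 98 < 100 = 10^2.
Iterate m_{i+1} = d_i*a_i - m_i, d_{i+1} = (98 - m_{i+1}^2)/d_i, a_{i+1} = floor((a_0 + m_{i+1})/d_{i+1}):
  m_1 = 1*9 - 0 = 9, d_1 = (98 - 9^2)/1 = 17/1 = 17, a_1 = floor((9 + 9)/17) = 1.
  m_2 = 17*1 - 9 = 8, d_2 = (98 - 8^2)/17 = 34/17 = 2, a_2 = floor((9 + 8)/2) = 8.
  m_3 = 2*8 - 8 = 8, d_3 = (98 - 8^2)/2 = 34/2 = 17, a_3 = floor((9 + 8)/17) = 1.
  m_4 = 17*1 - 8 = 9, d_4 = (98 - 9^2)/17 = 17/17 = 1, a_4 = floor((9 + 9)/1) = 18.
  m_5 = 1*18 - 9 = 9, d_5 = (98 - 9^2)/1 = 17/1 = 17: (m_5, d_5) = (m_1, d_1) = (9, 17), so from here the quotients repeat a_1, ..., a_4; the period length is 4.
So sqrt(98) = [9; (1, 8, 1, 18)] with period length k = 4.
k is even, so the fundamental solution of x^2 - 98y^2 = 1 is (p_{k-1}, q_{k-1}) = (p_3, q_3); compute convergents through index 3.
Convergents (p_i = a_i*p_{i-1} + p_{i-2}, q_i = a_i*q_{i-1} + q_{i-2} with p_{-2}=0, p_{-1}=1, q_{-2}=1, q_{-1}=0):
  i=0: a_0=9, p_0 = 9*1 + 0 = 9, q_0 = 9*0 + 1 = 1.
  i=1: a_1=1, p_1 = 1*9 + 1 = 10, q_1 = 1*1 + 0 = 1.
  i=2: a_2=8, p_2 = 8*10 + 9 = 89, q_2 = 8*1 + 1 = 9.
  i=3: a_3=1, p_3 = 1*89 + 10 = 99, q_3 = 1*9 + 1 = 10.
Check: 99^2 - 98*10^2 = 9801 - 9800 = 1, so (x, y) = (99, 10) solves the equation, and by the theorem it is the least positive solution.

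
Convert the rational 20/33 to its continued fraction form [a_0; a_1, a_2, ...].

Run the Euclidean algorithm on 20 and 33; the successive quotients are the partial quotients a_0, a_1, ... (each step inverts the fractional part left over by the previous one):
  20 = 0*33 + 20, so a_0 = 0.
  33 = 1*20 + 13, so a_1 = 1.
  20 = 1*13 + 7, so a_2 = 1.
  13 = 1*7 + 6, so a_3 = 1.
  7 = 1*6 + 1, so a_4 = 1.
  6 = 6*1 + 0, so a_5 = 6.
The remainder reaches 0 after 6 divisions, so the expansion has 6 partial quotients, read off in order.

[0; 1, 1, 1, 1, 6]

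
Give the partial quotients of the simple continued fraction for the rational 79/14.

Run the Euclidean algorithm on 79 and 14; the successive quotients are the partial quotients a_0, a_1, ... (each step inverts the fractional part left over by the previous one):
  79 = 5*14 + 9, so a_0 = 5.
  14 = 1*9 + 5, so a_1 = 1.
  9 = 1*5 + 4, so a_2 = 1.
  5 = 1*4 + 1, so a_3 = 1.
  4 = 4*1 + 0, so a_4 = 4.
The remainder reaches 0 after 5 divisions, so the expansion has 5 partial quotients, read off in order.

[5; 1, 1, 1, 4]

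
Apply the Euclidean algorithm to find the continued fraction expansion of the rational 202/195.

Run the Euclidean algorithm on 202 and 195; the successive quotients are the partial quotients a_0, a_1, ... (each step inverts the fractional part left over by the previous one):
  202 = 1*195 + 7, so a_0 = 1.
  195 = 27*7 + 6, so a_1 = 27.
  7 = 1*6 + 1, so a_2 = 1.
  6 = 6*1 + 0, so a_3 = 6.
The remainder reaches 0 after 4 divisions, so the expansion has 4 partial quotients, read off in order.

[1; 27, 1, 6]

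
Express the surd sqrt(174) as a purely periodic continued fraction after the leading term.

[13; (5, 4, 5, 26)]

Write x_i = (sqrt(174) + m_i)/d_i with (m_0, d_0) = (0, 1). a_0 = floor(sqrt(174)) = 13, since 13^2 = 169 <= 174 < 196 = 14^2.
Iterate m_{i+1} = d_i*a_i - m_i, d_{i+1} = (174 - m_{i+1}^2)/d_i, a_{i+1} = floor((a_0 + m_{i+1})/d_{i+1}):
  m_1 = 1*13 - 0 = 13, d_1 = (174 - 13^2)/1 = 5/1 = 5, a_1 = floor((13 + 13)/5) = 5.
  m_2 = 5*5 - 13 = 12, d_2 = (174 - 12^2)/5 = 30/5 = 6, a_2 = floor((13 + 12)/6) = 4.
  m_3 = 6*4 - 12 = 12, d_3 = (174 - 12^2)/6 = 30/6 = 5, a_3 = floor((13 + 12)/5) = 5.
  m_4 = 5*5 - 12 = 13, d_4 = (174 - 13^2)/5 = 5/5 = 1, a_4 = floor((13 + 13)/1) = 26.
  m_5 = 1*26 - 13 = 13, d_5 = (174 - 13^2)/1 = 5/1 = 5: (m_5, d_5) = (m_1, d_1) = (13, 5), so from here the quotients repeat a_1, ..., a_4; the period length is 4.
Hence the expansion of sqrt(174) is a_0 = 13 followed by the repeating block 5, 4, 5, 26 (period 4).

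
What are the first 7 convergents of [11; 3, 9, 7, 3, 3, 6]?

Using the convergent recurrence p_i = a_i*p_{i-1} + p_{i-2}, q_i = a_i*q_{i-1} + q_{i-2} with p_{-2}=0, p_{-1}=1, q_{-2}=1, q_{-1}=0:
  i=0: a_0=11, p_0 = 11*1 + 0 = 11, q_0 = 11*0 + 1 = 1.
  i=1: a_1=3, p_1 = 3*11 + 1 = 34, q_1 = 3*1 + 0 = 3.
  i=2: a_2=9, p_2 = 9*34 + 11 = 317, q_2 = 9*3 + 1 = 28.
  i=3: a_3=7, p_3 = 7*317 + 34 = 2253, q_3 = 7*28 + 3 = 199.
  i=4: a_4=3, p_4 = 3*2253 + 317 = 7076, q_4 = 3*199 + 28 = 625.
  i=5: a_5=3, p_5 = 3*7076 + 2253 = 23481, q_5 = 3*625 + 199 = 2074.
  i=6: a_6=6, p_6 = 6*23481 + 7076 = 147962, q_6 = 6*2074 + 625 = 13069.

11/1, 34/3, 317/28, 2253/199, 7076/625, 23481/2074, 147962/13069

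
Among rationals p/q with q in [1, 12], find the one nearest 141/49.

Expand x = 141/49 as a continued fraction with the Euclidean algorithm:
  141 = 2*49 + 43, so a_0 = 2.
  49 = 1*43 + 6, so a_1 = 1.
  43 = 7*6 + 1, so a_2 = 7.
  6 = 6*1 + 0, so a_3 = 6.
so x = [2; 1, 7, 6].
Convergents (p_i = a_i*p_{i-1} + p_{i-2}, q_i = a_i*q_{i-1} + q_{i-2} with p_{-2}=0, p_{-1}=1, q_{-2}=1, q_{-1}=0), until the denominator exceeds 12:
  i=0: a_0=2, p_0 = 2*1 + 0 = 2, q_0 = 2*0 + 1 = 1.
  i=1: a_1=1, p_1 = 1*2 + 1 = 3, q_1 = 1*1 + 0 = 1.
  i=2: a_2=7, p_2 = 7*3 + 2 = 23, q_2 = 7*1 + 1 = 8.
  i=3: a_3=6, p_3 = 6*23 + 3 = 141, q_3 = 6*8 + 1 = 49.
q_3 = 49 > 12, so the last convergent with denominator <= 12 is p_2/q_2 = 23/8.
The closest fraction with denominator <= 12 is either p_2/q_2 or the intermediate fraction (k*p_2 + p_1)/(k*q_2 + q_1) with the largest k >= 1 whose denominator stays <= 12; these approach x as k grows, and every other convergent or intermediate fraction in range is farther away.
Largest k: floor((12 - q_1)/q_2) = floor((12 - 1)/8) = 1.
That gives (1*23 + 3)/(1*8 + 1) = 26/9.
Compare the errors: |x - 23/8| = |141*8 - 23*49|/(49*8) = 1/392, and |x - 26/9| = |141*9 - 26*49|/(49*9) = 5/441.
Cross-multiplying, 1*441 = 441 < 1960 = 5*392, so 1/392 is smaller: the convergent 23/8 is closer to x than 26/9.

23/8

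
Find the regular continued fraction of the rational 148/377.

Run the Euclidean algorithm on 148 and 377; the successive quotients are the partial quotients a_0, a_1, ... (each step inverts the fractional part left over by the previous one):
  148 = 0*377 + 148, so a_0 = 0.
  377 = 2*148 + 81, so a_1 = 2.
  148 = 1*81 + 67, so a_2 = 1.
  81 = 1*67 + 14, so a_3 = 1.
  67 = 4*14 + 11, so a_4 = 4.
  14 = 1*11 + 3, so a_5 = 1.
  11 = 3*3 + 2, so a_6 = 3.
  3 = 1*2 + 1, so a_7 = 1.
  2 = 2*1 + 0, so a_8 = 2.
The remainder reaches 0 after 9 divisions, so the expansion has 9 partial quotients, read off in order.

[0; 2, 1, 1, 4, 1, 3, 1, 2]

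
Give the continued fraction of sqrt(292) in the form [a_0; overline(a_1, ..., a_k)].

Write x_i = (sqrt(292) + m_i)/d_i with (m_0, d_0) = (0, 1). a_0 = floor(sqrt(292)) = 17, since 17^2 = 289 <= 292 < 324 = 18^2.
Iterate m_{i+1} = d_i*a_i - m_i, d_{i+1} = (292 - m_{i+1}^2)/d_i, a_{i+1} = floor((a_0 + m_{i+1})/d_{i+1}):
  m_1 = 1*17 - 0 = 17, d_1 = (292 - 17^2)/1 = 3/1 = 3, a_1 = floor((17 + 17)/3) = 11.
  m_2 = 3*11 - 17 = 16, d_2 = (292 - 16^2)/3 = 36/3 = 12, a_2 = floor((17 + 16)/12) = 2.
  m_3 = 12*2 - 16 = 8, d_3 = (292 - 8^2)/12 = 228/12 = 19, a_3 = floor((17 + 8)/19) = 1.
  m_4 = 19*1 - 8 = 11, d_4 = (292 - 11^2)/19 = 171/19 = 9, a_4 = floor((17 + 11)/9) = 3.
  m_5 = 9*3 - 11 = 16, d_5 = (292 - 16^2)/9 = 36/9 = 4, a_5 = floor((17 + 16)/4) = 8.
  m_6 = 4*8 - 16 = 16, d_6 = (292 - 16^2)/4 = 36/4 = 9, a_6 = floor((17 + 16)/9) = 3.
  m_7 = 9*3 - 16 = 11, d_7 = (292 - 11^2)/9 = 171/9 = 19, a_7 = floor((17 + 11)/19) = 1.
  m_8 = 19*1 - 11 = 8, d_8 = (292 - 8^2)/19 = 228/19 = 12, a_8 = floor((17 + 8)/12) = 2.
  m_9 = 12*2 - 8 = 16, d_9 = (292 - 16^2)/12 = 36/12 = 3, a_9 = floor((17 + 16)/3) = 11.
  m_10 = 3*11 - 16 = 17, d_10 = (292 - 17^2)/3 = 3/3 = 1, a_10 = floor((17 + 17)/1) = 34.
  m_11 = 1*34 - 17 = 17, d_11 = (292 - 17^2)/1 = 3/1 = 3: (m_11, d_11) = (m_1, d_1) = (17, 3), so from here the quotients repeat a_1, ..., a_10; the period length is 10.
Hence the expansion of sqrt(292) is a_0 = 17 followed by the repeating block 11, 2, 1, 3, 8, 3, 1, 2, 11, 34 (period 10).

[17; overline(11, 2, 1, 3, 8, 3, 1, 2, 11, 34)]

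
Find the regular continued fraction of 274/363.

[0; 1, 3, 12, 1, 2, 2]

Run the Euclidean algorithm on 274 and 363; the successive quotients are the partial quotients a_0, a_1, ... (each step inverts the fractional part left over by the previous one):
  274 = 0*363 + 274, so a_0 = 0.
  363 = 1*274 + 89, so a_1 = 1.
  274 = 3*89 + 7, so a_2 = 3.
  89 = 12*7 + 5, so a_3 = 12.
  7 = 1*5 + 2, so a_4 = 1.
  5 = 2*2 + 1, so a_5 = 2.
  2 = 2*1 + 0, so a_6 = 2.
The remainder reaches 0 after 7 divisions, so the expansion has 7 partial quotients, read off in order.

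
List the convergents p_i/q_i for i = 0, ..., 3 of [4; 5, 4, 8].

Using the convergent recurrence p_i = a_i*p_{i-1} + p_{i-2}, q_i = a_i*q_{i-1} + q_{i-2} with p_{-2}=0, p_{-1}=1, q_{-2}=1, q_{-1}=0:
  i=0: a_0=4, p_0 = 4*1 + 0 = 4, q_0 = 4*0 + 1 = 1.
  i=1: a_1=5, p_1 = 5*4 + 1 = 21, q_1 = 5*1 + 0 = 5.
  i=2: a_2=4, p_2 = 4*21 + 4 = 88, q_2 = 4*5 + 1 = 21.
  i=3: a_3=8, p_3 = 8*88 + 21 = 725, q_3 = 8*21 + 5 = 173.

4/1, 21/5, 88/21, 725/173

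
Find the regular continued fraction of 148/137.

[1; 12, 2, 5]

Run the Euclidean algorithm on 148 and 137; the successive quotients are the partial quotients a_0, a_1, ... (each step inverts the fractional part left over by the previous one):
  148 = 1*137 + 11, so a_0 = 1.
  137 = 12*11 + 5, so a_1 = 12.
  11 = 2*5 + 1, so a_2 = 2.
  5 = 5*1 + 0, so a_3 = 5.
The remainder reaches 0 after 4 divisions, so the expansion has 4 partial quotients, read off in order.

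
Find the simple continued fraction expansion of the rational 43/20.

[2; 6, 1, 2]

Run the Euclidean algorithm on 43 and 20; the successive quotients are the partial quotients a_0, a_1, ... (each step inverts the fractional part left over by the previous one):
  43 = 2*20 + 3, so a_0 = 2.
  20 = 6*3 + 2, so a_1 = 6.
  3 = 1*2 + 1, so a_2 = 1.
  2 = 2*1 + 0, so a_3 = 2.
The remainder reaches 0 after 4 divisions, so the expansion has 4 partial quotients, read off in order.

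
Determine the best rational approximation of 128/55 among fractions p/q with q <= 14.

7/3

Expand x = 128/55 as a continued fraction with the Euclidean algorithm:
  128 = 2*55 + 18, so a_0 = 2.
  55 = 3*18 + 1, so a_1 = 3.
  18 = 18*1 + 0, so a_2 = 18.
so x = [2; 3, 18].
Convergents (p_i = a_i*p_{i-1} + p_{i-2}, q_i = a_i*q_{i-1} + q_{i-2} with p_{-2}=0, p_{-1}=1, q_{-2}=1, q_{-1}=0), until the denominator exceeds 14:
  i=0: a_0=2, p_0 = 2*1 + 0 = 2, q_0 = 2*0 + 1 = 1.
  i=1: a_1=3, p_1 = 3*2 + 1 = 7, q_1 = 3*1 + 0 = 3.
  i=2: a_2=18, p_2 = 18*7 + 2 = 128, q_2 = 18*3 + 1 = 55.
q_2 = 55 > 14, so the last convergent with denominator <= 14 is p_1/q_1 = 7/3.
The closest fraction with denominator <= 14 is either p_1/q_1 or the intermediate fraction (k*p_1 + p_0)/(k*q_1 + q_0) with the largest k >= 1 whose denominator stays <= 14; these approach x as k grows, and every other convergent or intermediate fraction in range is farther away.
Largest k: floor((14 - q_0)/q_1) = floor((14 - 1)/3) = 4.
That gives (4*7 + 2)/(4*3 + 1) = 30/13.
Compare the errors: |x - 7/3| = |128*3 - 7*55|/(55*3) = 1/165, and |x - 30/13| = |128*13 - 30*55|/(55*13) = 14/715.
Cross-multiplying, 1*715 = 715 < 2310 = 14*165, so 1/165 is smaller: the convergent 7/3 is closer to x than 30/13.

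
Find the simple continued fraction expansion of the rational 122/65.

Run the Euclidean algorithm on 122 and 65; the successive quotients are the partial quotients a_0, a_1, ... (each step inverts the fractional part left over by the previous one):
  122 = 1*65 + 57, so a_0 = 1.
  65 = 1*57 + 8, so a_1 = 1.
  57 = 7*8 + 1, so a_2 = 7.
  8 = 8*1 + 0, so a_3 = 8.
The remainder reaches 0 after 4 divisions, so the expansion has 4 partial quotients, read off in order.

[1; 1, 7, 8]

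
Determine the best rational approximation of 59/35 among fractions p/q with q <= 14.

22/13

Expand x = 59/35 as a continued fraction with the Euclidean algorithm:
  59 = 1*35 + 24, so a_0 = 1.
  35 = 1*24 + 11, so a_1 = 1.
  24 = 2*11 + 2, so a_2 = 2.
  11 = 5*2 + 1, so a_3 = 5.
  2 = 2*1 + 0, so a_4 = 2.
so x = [1; 1, 2, 5, 2].
Convergents (p_i = a_i*p_{i-1} + p_{i-2}, q_i = a_i*q_{i-1} + q_{i-2} with p_{-2}=0, p_{-1}=1, q_{-2}=1, q_{-1}=0), until the denominator exceeds 14:
  i=0: a_0=1, p_0 = 1*1 + 0 = 1, q_0 = 1*0 + 1 = 1.
  i=1: a_1=1, p_1 = 1*1 + 1 = 2, q_1 = 1*1 + 0 = 1.
  i=2: a_2=2, p_2 = 2*2 + 1 = 5, q_2 = 2*1 + 1 = 3.
  i=3: a_3=5, p_3 = 5*5 + 2 = 27, q_3 = 5*3 + 1 = 16.
q_3 = 16 > 14, so the last convergent with denominator <= 14 is p_2/q_2 = 5/3.
The closest fraction with denominator <= 14 is either p_2/q_2 or the intermediate fraction (k*p_2 + p_1)/(k*q_2 + q_1) with the largest k >= 1 whose denominator stays <= 14; these approach x as k grows, and every other convergent or intermediate fraction in range is farther away.
Largest k: floor((14 - q_1)/q_2) = floor((14 - 1)/3) = 4.
That gives (4*5 + 2)/(4*3 + 1) = 22/13.
Compare the errors: |x - 5/3| = |59*3 - 5*35|/(35*3) = 2/105, and |x - 22/13| = |59*13 - 22*35|/(35*13) = 3/455.
Cross-multiplying, 3*105 = 315 < 910 = 2*455, so 3/455 is smaller: the intermediate fraction 22/13 is closer to x than 5/3.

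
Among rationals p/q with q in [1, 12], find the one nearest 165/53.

28/9

Expand x = 165/53 as a continued fraction with the Euclidean algorithm:
  165 = 3*53 + 6, so a_0 = 3.
  53 = 8*6 + 5, so a_1 = 8.
  6 = 1*5 + 1, so a_2 = 1.
  5 = 5*1 + 0, so a_3 = 5.
so x = [3; 8, 1, 5].
Convergents (p_i = a_i*p_{i-1} + p_{i-2}, q_i = a_i*q_{i-1} + q_{i-2} with p_{-2}=0, p_{-1}=1, q_{-2}=1, q_{-1}=0), until the denominator exceeds 12:
  i=0: a_0=3, p_0 = 3*1 + 0 = 3, q_0 = 3*0 + 1 = 1.
  i=1: a_1=8, p_1 = 8*3 + 1 = 25, q_1 = 8*1 + 0 = 8.
  i=2: a_2=1, p_2 = 1*25 + 3 = 28, q_2 = 1*8 + 1 = 9.
  i=3: a_3=5, p_3 = 5*28 + 25 = 165, q_3 = 5*9 + 8 = 53.
q_3 = 53 > 12, so the last convergent with denominator <= 12 is p_2/q_2 = 28/9.
The closest fraction with denominator <= 12 is either p_2/q_2 or the intermediate fraction (k*p_2 + p_1)/(k*q_2 + q_1) with the largest k >= 1 whose denominator stays <= 12; these approach x as k grows, and every other convergent or intermediate fraction in range is farther away.
Largest k: floor((12 - q_1)/q_2) = floor((12 - 8)/9) = 0.
Since k = 0, no intermediate fraction beyond p_2/q_2 has denominator <= 12, so the convergent 28/9 is the closest (its error is |165*9 - 28*53|/(53*9) = 1/477).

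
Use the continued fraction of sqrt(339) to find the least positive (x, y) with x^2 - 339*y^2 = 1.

First expand sqrt(339) as a continued fraction. With x_i = (sqrt(339) + m_i)/d_i and (m_0, d_0) = (0, 1): a_0 = floor(sqrt(339)) = 18, since 18^2 = 324 <= 339 < 361 = 19^2.
Iterate m_{i+1} = d_i*a_i - m_i, d_{i+1} = (339 - m_{i+1}^2)/d_i, a_{i+1} = floor((a_0 + m_{i+1})/d_{i+1}):
  m_1 = 1*18 - 0 = 18, d_1 = (339 - 18^2)/1 = 15/1 = 15, a_1 = floor((18 + 18)/15) = 2.
  m_2 = 15*2 - 18 = 12, d_2 = (339 - 12^2)/15 = 195/15 = 13, a_2 = floor((18 + 12)/13) = 2.
  m_3 = 13*2 - 12 = 14, d_3 = (339 - 14^2)/13 = 143/13 = 11, a_3 = floor((18 + 14)/11) = 2.
  m_4 = 11*2 - 14 = 8, d_4 = (339 - 8^2)/11 = 275/11 = 25, a_4 = floor((18 + 8)/25) = 1.
  m_5 = 25*1 - 8 = 17, d_5 = (339 - 17^2)/25 = 50/25 = 2, a_5 = floor((18 + 17)/2) = 17.
  m_6 = 2*17 - 17 = 17, d_6 = (339 - 17^2)/2 = 50/2 = 25, a_6 = floor((18 + 17)/25) = 1.
  m_7 = 25*1 - 17 = 8, d_7 = (339 - 8^2)/25 = 275/25 = 11, a_7 = floor((18 + 8)/11) = 2.
  m_8 = 11*2 - 8 = 14, d_8 = (339 - 14^2)/11 = 143/11 = 13, a_8 = floor((18 + 14)/13) = 2.
  m_9 = 13*2 - 14 = 12, d_9 = (339 - 12^2)/13 = 195/13 = 15, a_9 = floor((18 + 12)/15) = 2.
  m_10 = 15*2 - 12 = 18, d_10 = (339 - 18^2)/15 = 15/15 = 1, a_10 = floor((18 + 18)/1) = 36.
  m_11 = 1*36 - 18 = 18, d_11 = (339 - 18^2)/1 = 15/1 = 15: (m_11, d_11) = (m_1, d_1) = (18, 15), so from here the quotients repeat a_1, ..., a_10; the period length is 10.
So sqrt(339) = [18; (2, 2, 2, 1, 17, 1, 2, 2, 2, 36)] with period length k = 10.
k is even, so the fundamental solution of x^2 - 339y^2 = 1 is (p_{k-1}, q_{k-1}) = (p_9, q_9); compute convergents through index 9.
Convergents (p_i = a_i*p_{i-1} + p_{i-2}, q_i = a_i*q_{i-1} + q_{i-2} with p_{-2}=0, p_{-1}=1, q_{-2}=1, q_{-1}=0):
  i=0: a_0=18, p_0 = 18*1 + 0 = 18, q_0 = 18*0 + 1 = 1.
  i=1: a_1=2, p_1 = 2*18 + 1 = 37, q_1 = 2*1 + 0 = 2.
  i=2: a_2=2, p_2 = 2*37 + 18 = 92, q_2 = 2*2 + 1 = 5.
  i=3: a_3=2, p_3 = 2*92 + 37 = 221, q_3 = 2*5 + 2 = 12.
  i=4: a_4=1, p_4 = 1*221 + 92 = 313, q_4 = 1*12 + 5 = 17.
  i=5: a_5=17, p_5 = 17*313 + 221 = 5542, q_5 = 17*17 + 12 = 301.
  i=6: a_6=1, p_6 = 1*5542 + 313 = 5855, q_6 = 1*301 + 17 = 318.
  i=7: a_7=2, p_7 = 2*5855 + 5542 = 17252, q_7 = 2*318 + 301 = 937.
  i=8: a_8=2, p_8 = 2*17252 + 5855 = 40359, q_8 = 2*937 + 318 = 2192.
  i=9: a_9=2, p_9 = 2*40359 + 17252 = 97970, q_9 = 2*2192 + 937 = 5321.
Check: 97970^2 - 339*5321^2 = 9598120900 - 9598120899 = 1, so (x, y) = (97970, 5321) solves the equation, and by the theorem it is the least positive solution.

(x, y) = (97970, 5321)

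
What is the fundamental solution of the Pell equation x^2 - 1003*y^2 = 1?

First expand sqrt(1003) as a continued fraction. With x_i = (sqrt(1003) + m_i)/d_i and (m_0, d_0) = (0, 1): a_0 = floor(sqrt(1003)) = 31, since 31^2 = 961 <= 1003 < 1024 = 32^2.
Iterate m_{i+1} = d_i*a_i - m_i, d_{i+1} = (1003 - m_{i+1}^2)/d_i, a_{i+1} = floor((a_0 + m_{i+1})/d_{i+1}):
  m_1 = 1*31 - 0 = 31, d_1 = (1003 - 31^2)/1 = 42/1 = 42, a_1 = floor((31 + 31)/42) = 1.
  m_2 = 42*1 - 31 = 11, d_2 = (1003 - 11^2)/42 = 882/42 = 21, a_2 = floor((31 + 11)/21) = 2.
  m_3 = 21*2 - 11 = 31, d_3 = (1003 - 31^2)/21 = 42/21 = 2, a_3 = floor((31 + 31)/2) = 31.
  m_4 = 2*31 - 31 = 31, d_4 = (1003 - 31^2)/2 = 42/2 = 21, a_4 = floor((31 + 31)/21) = 2.
  m_5 = 21*2 - 31 = 11, d_5 = (1003 - 11^2)/21 = 882/21 = 42, a_5 = floor((31 + 11)/42) = 1.
  m_6 = 42*1 - 11 = 31, d_6 = (1003 - 31^2)/42 = 42/42 = 1, a_6 = floor((31 + 31)/1) = 62.
  m_7 = 1*62 - 31 = 31, d_7 = (1003 - 31^2)/1 = 42/1 = 42: (m_7, d_7) = (m_1, d_1) = (31, 42), so from here the quotients repeat a_1, ..., a_6; the period length is 6.
So sqrt(1003) = [31; (1, 2, 31, 2, 1, 62)] with period length k = 6.
k is even, so the fundamental solution of x^2 - 1003y^2 = 1 is (p_{k-1}, q_{k-1}) = (p_5, q_5); compute convergents through index 5.
Convergents (p_i = a_i*p_{i-1} + p_{i-2}, q_i = a_i*q_{i-1} + q_{i-2} with p_{-2}=0, p_{-1}=1, q_{-2}=1, q_{-1}=0):
  i=0: a_0=31, p_0 = 31*1 + 0 = 31, q_0 = 31*0 + 1 = 1.
  i=1: a_1=1, p_1 = 1*31 + 1 = 32, q_1 = 1*1 + 0 = 1.
  i=2: a_2=2, p_2 = 2*32 + 31 = 95, q_2 = 2*1 + 1 = 3.
  i=3: a_3=31, p_3 = 31*95 + 32 = 2977, q_3 = 31*3 + 1 = 94.
  i=4: a_4=2, p_4 = 2*2977 + 95 = 6049, q_4 = 2*94 + 3 = 191.
  i=5: a_5=1, p_5 = 1*6049 + 2977 = 9026, q_5 = 1*191 + 94 = 285.
Check: 9026^2 - 1003*285^2 = 81468676 - 81468675 = 1, so (x, y) = (9026, 285) solves the equation, and by the theorem it is the least positive solution.

(x, y) = (9026, 285)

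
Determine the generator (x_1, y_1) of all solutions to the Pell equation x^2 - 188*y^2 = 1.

(x, y) = (4607, 336)

First expand sqrt(188) as a continued fraction. With x_i = (sqrt(188) + m_i)/d_i and (m_0, d_0) = (0, 1): a_0 = floor(sqrt(188)) = 13, since 13^2 = 169 <= 188 < 196 = 14^2.
Iterate m_{i+1} = d_i*a_i - m_i, d_{i+1} = (188 - m_{i+1}^2)/d_i, a_{i+1} = floor((a_0 + m_{i+1})/d_{i+1}):
  m_1 = 1*13 - 0 = 13, d_1 = (188 - 13^2)/1 = 19/1 = 19, a_1 = floor((13 + 13)/19) = 1.
  m_2 = 19*1 - 13 = 6, d_2 = (188 - 6^2)/19 = 152/19 = 8, a_2 = floor((13 + 6)/8) = 2.
  m_3 = 8*2 - 6 = 10, d_3 = (188 - 10^2)/8 = 88/8 = 11, a_3 = floor((13 + 10)/11) = 2.
  m_4 = 11*2 - 10 = 12, d_4 = (188 - 12^2)/11 = 44/11 = 4, a_4 = floor((13 + 12)/4) = 6.
  m_5 = 4*6 - 12 = 12, d_5 = (188 - 12^2)/4 = 44/4 = 11, a_5 = floor((13 + 12)/11) = 2.
  m_6 = 11*2 - 12 = 10, d_6 = (188 - 10^2)/11 = 88/11 = 8, a_6 = floor((13 + 10)/8) = 2.
  m_7 = 8*2 - 10 = 6, d_7 = (188 - 6^2)/8 = 152/8 = 19, a_7 = floor((13 + 6)/19) = 1.
  m_8 = 19*1 - 6 = 13, d_8 = (188 - 13^2)/19 = 19/19 = 1, a_8 = floor((13 + 13)/1) = 26.
  m_9 = 1*26 - 13 = 13, d_9 = (188 - 13^2)/1 = 19/1 = 19: (m_9, d_9) = (m_1, d_1) = (13, 19), so from here the quotients repeat a_1, ..., a_8; the period length is 8.
So sqrt(188) = [13; (1, 2, 2, 6, 2, 2, 1, 26)] with period length k = 8.
k is even, so the fundamental solution of x^2 - 188y^2 = 1 is (p_{k-1}, q_{k-1}) = (p_7, q_7); compute convergents through index 7.
Convergents (p_i = a_i*p_{i-1} + p_{i-2}, q_i = a_i*q_{i-1} + q_{i-2} with p_{-2}=0, p_{-1}=1, q_{-2}=1, q_{-1}=0):
  i=0: a_0=13, p_0 = 13*1 + 0 = 13, q_0 = 13*0 + 1 = 1.
  i=1: a_1=1, p_1 = 1*13 + 1 = 14, q_1 = 1*1 + 0 = 1.
  i=2: a_2=2, p_2 = 2*14 + 13 = 41, q_2 = 2*1 + 1 = 3.
  i=3: a_3=2, p_3 = 2*41 + 14 = 96, q_3 = 2*3 + 1 = 7.
  i=4: a_4=6, p_4 = 6*96 + 41 = 617, q_4 = 6*7 + 3 = 45.
  i=5: a_5=2, p_5 = 2*617 + 96 = 1330, q_5 = 2*45 + 7 = 97.
  i=6: a_6=2, p_6 = 2*1330 + 617 = 3277, q_6 = 2*97 + 45 = 239.
  i=7: a_7=1, p_7 = 1*3277 + 1330 = 4607, q_7 = 1*239 + 97 = 336.
Check: 4607^2 - 188*336^2 = 21224449 - 21224448 = 1, so (x, y) = (4607, 336) solves the equation, and by the theorem it is the least positive solution.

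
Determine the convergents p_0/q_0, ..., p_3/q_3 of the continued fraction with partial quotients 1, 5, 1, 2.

Using the convergent recurrence p_i = a_i*p_{i-1} + p_{i-2}, q_i = a_i*q_{i-1} + q_{i-2} with p_{-2}=0, p_{-1}=1, q_{-2}=1, q_{-1}=0:
  i=0: a_0=1, p_0 = 1*1 + 0 = 1, q_0 = 1*0 + 1 = 1.
  i=1: a_1=5, p_1 = 5*1 + 1 = 6, q_1 = 5*1 + 0 = 5.
  i=2: a_2=1, p_2 = 1*6 + 1 = 7, q_2 = 1*5 + 1 = 6.
  i=3: a_3=2, p_3 = 2*7 + 6 = 20, q_3 = 2*6 + 5 = 17.

1/1, 6/5, 7/6, 20/17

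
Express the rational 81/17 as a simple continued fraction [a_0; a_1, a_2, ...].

[4; 1, 3, 4]

Run the Euclidean algorithm on 81 and 17; the successive quotients are the partial quotients a_0, a_1, ... (each step inverts the fractional part left over by the previous one):
  81 = 4*17 + 13, so a_0 = 4.
  17 = 1*13 + 4, so a_1 = 1.
  13 = 3*4 + 1, so a_2 = 3.
  4 = 4*1 + 0, so a_3 = 4.
The remainder reaches 0 after 4 divisions, so the expansion has 4 partial quotients, read off in order.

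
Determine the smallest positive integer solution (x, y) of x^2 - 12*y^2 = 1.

(x, y) = (7, 2)

First expand sqrt(12) as a continued fraction. With x_i = (sqrt(12) + m_i)/d_i and (m_0, d_0) = (0, 1): a_0 = floor(sqrt(12)) = 3, since 3^2 = 9 <= 12 < 16 = 4^2.
Iterate m_{i+1} = d_i*a_i - m_i, d_{i+1} = (12 - m_{i+1}^2)/d_i, a_{i+1} = floor((a_0 + m_{i+1})/d_{i+1}):
  m_1 = 1*3 - 0 = 3, d_1 = (12 - 3^2)/1 = 3/1 = 3, a_1 = floor((3 + 3)/3) = 2.
  m_2 = 3*2 - 3 = 3, d_2 = (12 - 3^2)/3 = 3/3 = 1, a_2 = floor((3 + 3)/1) = 6.
  m_3 = 1*6 - 3 = 3, d_3 = (12 - 3^2)/1 = 3/1 = 3: (m_3, d_3) = (m_1, d_1) = (3, 3), so from here the quotients repeat a_1, a_2; the period length is 2.
So sqrt(12) = [3; (2, 6)] with period length k = 2.
k is even, so the fundamental solution of x^2 - 12y^2 = 1 is (p_{k-1}, q_{k-1}) = (p_1, q_1); compute convergents through index 1.
Convergents (p_i = a_i*p_{i-1} + p_{i-2}, q_i = a_i*q_{i-1} + q_{i-2} with p_{-2}=0, p_{-1}=1, q_{-2}=1, q_{-1}=0):
  i=0: a_0=3, p_0 = 3*1 + 0 = 3, q_0 = 3*0 + 1 = 1.
  i=1: a_1=2, p_1 = 2*3 + 1 = 7, q_1 = 2*1 + 0 = 2.
Check: 7^2 - 12*2^2 = 49 - 48 = 1, so (x, y) = (7, 2) solves the equation, and by the theorem it is the least positive solution.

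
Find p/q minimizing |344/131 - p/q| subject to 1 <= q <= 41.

21/8

Expand x = 344/131 as a continued fraction with the Euclidean algorithm:
  344 = 2*131 + 82, so a_0 = 2.
  131 = 1*82 + 49, so a_1 = 1.
  82 = 1*49 + 33, so a_2 = 1.
  49 = 1*33 + 16, so a_3 = 1.
  33 = 2*16 + 1, so a_4 = 2.
  16 = 16*1 + 0, so a_5 = 16.
so x = [2; 1, 1, 1, 2, 16].
Convergents (p_i = a_i*p_{i-1} + p_{i-2}, q_i = a_i*q_{i-1} + q_{i-2} with p_{-2}=0, p_{-1}=1, q_{-2}=1, q_{-1}=0), until the denominator exceeds 41:
  i=0: a_0=2, p_0 = 2*1 + 0 = 2, q_0 = 2*0 + 1 = 1.
  i=1: a_1=1, p_1 = 1*2 + 1 = 3, q_1 = 1*1 + 0 = 1.
  i=2: a_2=1, p_2 = 1*3 + 2 = 5, q_2 = 1*1 + 1 = 2.
  i=3: a_3=1, p_3 = 1*5 + 3 = 8, q_3 = 1*2 + 1 = 3.
  i=4: a_4=2, p_4 = 2*8 + 5 = 21, q_4 = 2*3 + 2 = 8.
  i=5: a_5=16, p_5 = 16*21 + 8 = 344, q_5 = 16*8 + 3 = 131.
q_5 = 131 > 41, so the last convergent with denominator <= 41 is p_4/q_4 = 21/8.
The closest fraction with denominator <= 41 is either p_4/q_4 or the intermediate fraction (k*p_4 + p_3)/(k*q_4 + q_3) with the largest k >= 1 whose denominator stays <= 41; these approach x as k grows, and every other convergent or intermediate fraction in range is farther away.
Largest k: floor((41 - q_3)/q_4) = floor((41 - 3)/8) = 4.
That gives (4*21 + 8)/(4*8 + 3) = 92/35.
Compare the errors: |x - 21/8| = |344*8 - 21*131|/(131*8) = 1/1048, and |x - 92/35| = |344*35 - 92*131|/(131*35) = 12/4585.
Cross-multiplying, 1*4585 = 4585 < 12576 = 12*1048, so 1/1048 is smaller: the convergent 21/8 is closer to x than 92/35.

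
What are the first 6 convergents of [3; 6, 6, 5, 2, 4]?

Using the convergent recurrence p_i = a_i*p_{i-1} + p_{i-2}, q_i = a_i*q_{i-1} + q_{i-2} with p_{-2}=0, p_{-1}=1, q_{-2}=1, q_{-1}=0:
  i=0: a_0=3, p_0 = 3*1 + 0 = 3, q_0 = 3*0 + 1 = 1.
  i=1: a_1=6, p_1 = 6*3 + 1 = 19, q_1 = 6*1 + 0 = 6.
  i=2: a_2=6, p_2 = 6*19 + 3 = 117, q_2 = 6*6 + 1 = 37.
  i=3: a_3=5, p_3 = 5*117 + 19 = 604, q_3 = 5*37 + 6 = 191.
  i=4: a_4=2, p_4 = 2*604 + 117 = 1325, q_4 = 2*191 + 37 = 419.
  i=5: a_5=4, p_5 = 4*1325 + 604 = 5904, q_5 = 4*419 + 191 = 1867.

3/1, 19/6, 117/37, 604/191, 1325/419, 5904/1867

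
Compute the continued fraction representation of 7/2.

Run the Euclidean algorithm on 7 and 2; the successive quotients are the partial quotients a_0, a_1, ... (each step inverts the fractional part left over by the previous one):
  7 = 3*2 + 1, so a_0 = 3.
  2 = 2*1 + 0, so a_1 = 2.
The remainder reaches 0 after 2 divisions, so the expansion has 2 partial quotients, read off in order.

[3; 2]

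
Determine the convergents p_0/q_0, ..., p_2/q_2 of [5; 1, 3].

Using the convergent recurrence p_i = a_i*p_{i-1} + p_{i-2}, q_i = a_i*q_{i-1} + q_{i-2} with p_{-2}=0, p_{-1}=1, q_{-2}=1, q_{-1}=0:
  i=0: a_0=5, p_0 = 5*1 + 0 = 5, q_0 = 5*0 + 1 = 1.
  i=1: a_1=1, p_1 = 1*5 + 1 = 6, q_1 = 1*1 + 0 = 1.
  i=2: a_2=3, p_2 = 3*6 + 5 = 23, q_2 = 3*1 + 1 = 4.

5/1, 6/1, 23/4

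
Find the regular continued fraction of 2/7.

[0; 3, 2]

Run the Euclidean algorithm on 2 and 7; the successive quotients are the partial quotients a_0, a_1, ... (each step inverts the fractional part left over by the previous one):
  2 = 0*7 + 2, so a_0 = 0.
  7 = 3*2 + 1, so a_1 = 3.
  2 = 2*1 + 0, so a_2 = 2.
The remainder reaches 0 after 3 divisions, so the expansion has 3 partial quotients, read off in order.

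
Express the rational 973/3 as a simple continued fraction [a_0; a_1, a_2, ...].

[324; 3]

Run the Euclidean algorithm on 973 and 3; the successive quotients are the partial quotients a_0, a_1, ... (each step inverts the fractional part left over by the previous one):
  973 = 324*3 + 1, so a_0 = 324.
  3 = 3*1 + 0, so a_1 = 3.
The remainder reaches 0 after 2 divisions, so the expansion has 2 partial quotients, read off in order.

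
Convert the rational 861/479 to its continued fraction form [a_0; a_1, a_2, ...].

[1; 1, 3, 1, 15, 6]

Run the Euclidean algorithm on 861 and 479; the successive quotients are the partial quotients a_0, a_1, ... (each step inverts the fractional part left over by the previous one):
  861 = 1*479 + 382, so a_0 = 1.
  479 = 1*382 + 97, so a_1 = 1.
  382 = 3*97 + 91, so a_2 = 3.
  97 = 1*91 + 6, so a_3 = 1.
  91 = 15*6 + 1, so a_4 = 15.
  6 = 6*1 + 0, so a_5 = 6.
The remainder reaches 0 after 6 divisions, so the expansion has 6 partial quotients, read off in order.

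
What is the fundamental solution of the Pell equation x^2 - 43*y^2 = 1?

First expand sqrt(43) as a continued fraction. With x_i = (sqrt(43) + m_i)/d_i and (m_0, d_0) = (0, 1): a_0 = floor(sqrt(43)) = 6, since 6^2 = 36 <= 43 < 49 = 7^2.
Iterate m_{i+1} = d_i*a_i - m_i, d_{i+1} = (43 - m_{i+1}^2)/d_i, a_{i+1} = floor((a_0 + m_{i+1})/d_{i+1}):
  m_1 = 1*6 - 0 = 6, d_1 = (43 - 6^2)/1 = 7/1 = 7, a_1 = floor((6 + 6)/7) = 1.
  m_2 = 7*1 - 6 = 1, d_2 = (43 - 1^2)/7 = 42/7 = 6, a_2 = floor((6 + 1)/6) = 1.
  m_3 = 6*1 - 1 = 5, d_3 = (43 - 5^2)/6 = 18/6 = 3, a_3 = floor((6 + 5)/3) = 3.
  m_4 = 3*3 - 5 = 4, d_4 = (43 - 4^2)/3 = 27/3 = 9, a_4 = floor((6 + 4)/9) = 1.
  m_5 = 9*1 - 4 = 5, d_5 = (43 - 5^2)/9 = 18/9 = 2, a_5 = floor((6 + 5)/2) = 5.
  m_6 = 2*5 - 5 = 5, d_6 = (43 - 5^2)/2 = 18/2 = 9, a_6 = floor((6 + 5)/9) = 1.
  m_7 = 9*1 - 5 = 4, d_7 = (43 - 4^2)/9 = 27/9 = 3, a_7 = floor((6 + 4)/3) = 3.
  m_8 = 3*3 - 4 = 5, d_8 = (43 - 5^2)/3 = 18/3 = 6, a_8 = floor((6 + 5)/6) = 1.
  m_9 = 6*1 - 5 = 1, d_9 = (43 - 1^2)/6 = 42/6 = 7, a_9 = floor((6 + 1)/7) = 1.
  m_10 = 7*1 - 1 = 6, d_10 = (43 - 6^2)/7 = 7/7 = 1, a_10 = floor((6 + 6)/1) = 12.
  m_11 = 1*12 - 6 = 6, d_11 = (43 - 6^2)/1 = 7/1 = 7: (m_11, d_11) = (m_1, d_1) = (6, 7), so from here the quotients repeat a_1, ..., a_10; the period length is 10.
So sqrt(43) = [6; (1, 1, 3, 1, 5, 1, 3, 1, 1, 12)] with period length k = 10.
k is even, so the fundamental solution of x^2 - 43y^2 = 1 is (p_{k-1}, q_{k-1}) = (p_9, q_9); compute convergents through index 9.
Convergents (p_i = a_i*p_{i-1} + p_{i-2}, q_i = a_i*q_{i-1} + q_{i-2} with p_{-2}=0, p_{-1}=1, q_{-2}=1, q_{-1}=0):
  i=0: a_0=6, p_0 = 6*1 + 0 = 6, q_0 = 6*0 + 1 = 1.
  i=1: a_1=1, p_1 = 1*6 + 1 = 7, q_1 = 1*1 + 0 = 1.
  i=2: a_2=1, p_2 = 1*7 + 6 = 13, q_2 = 1*1 + 1 = 2.
  i=3: a_3=3, p_3 = 3*13 + 7 = 46, q_3 = 3*2 + 1 = 7.
  i=4: a_4=1, p_4 = 1*46 + 13 = 59, q_4 = 1*7 + 2 = 9.
  i=5: a_5=5, p_5 = 5*59 + 46 = 341, q_5 = 5*9 + 7 = 52.
  i=6: a_6=1, p_6 = 1*341 + 59 = 400, q_6 = 1*52 + 9 = 61.
  i=7: a_7=3, p_7 = 3*400 + 341 = 1541, q_7 = 3*61 + 52 = 235.
  i=8: a_8=1, p_8 = 1*1541 + 400 = 1941, q_8 = 1*235 + 61 = 296.
  i=9: a_9=1, p_9 = 1*1941 + 1541 = 3482, q_9 = 1*296 + 235 = 531.
Check: 3482^2 - 43*531^2 = 12124324 - 12124323 = 1, so (x, y) = (3482, 531) solves the equation, and by the theorem it is the least positive solution.

(x, y) = (3482, 531)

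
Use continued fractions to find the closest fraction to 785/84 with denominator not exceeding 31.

271/29

Expand x = 785/84 as a continued fraction with the Euclidean algorithm:
  785 = 9*84 + 29, so a_0 = 9.
  84 = 2*29 + 26, so a_1 = 2.
  29 = 1*26 + 3, so a_2 = 1.
  26 = 8*3 + 2, so a_3 = 8.
  3 = 1*2 + 1, so a_4 = 1.
  2 = 2*1 + 0, so a_5 = 2.
so x = [9; 2, 1, 8, 1, 2].
Convergents (p_i = a_i*p_{i-1} + p_{i-2}, q_i = a_i*q_{i-1} + q_{i-2} with p_{-2}=0, p_{-1}=1, q_{-2}=1, q_{-1}=0), until the denominator exceeds 31:
  i=0: a_0=9, p_0 = 9*1 + 0 = 9, q_0 = 9*0 + 1 = 1.
  i=1: a_1=2, p_1 = 2*9 + 1 = 19, q_1 = 2*1 + 0 = 2.
  i=2: a_2=1, p_2 = 1*19 + 9 = 28, q_2 = 1*2 + 1 = 3.
  i=3: a_3=8, p_3 = 8*28 + 19 = 243, q_3 = 8*3 + 2 = 26.
  i=4: a_4=1, p_4 = 1*243 + 28 = 271, q_4 = 1*26 + 3 = 29.
  i=5: a_5=2, p_5 = 2*271 + 243 = 785, q_5 = 2*29 + 26 = 84.
q_5 = 84 > 31, so the last convergent with denominator <= 31 is p_4/q_4 = 271/29.
The closest fraction with denominator <= 31 is either p_4/q_4 or the intermediate fraction (k*p_4 + p_3)/(k*q_4 + q_3) with the largest k >= 1 whose denominator stays <= 31; these approach x as k grows, and every other convergent or intermediate fraction in range is farther away.
Largest k: floor((31 - q_3)/q_4) = floor((31 - 26)/29) = 0.
Since k = 0, no intermediate fraction beyond p_4/q_4 has denominator <= 31, so the convergent 271/29 is the closest (its error is |785*29 - 271*84|/(84*29) = 1/2436).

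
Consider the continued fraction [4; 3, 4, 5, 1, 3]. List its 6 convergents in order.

4/1, 13/3, 56/13, 293/68, 349/81, 1340/311

Using the convergent recurrence p_i = a_i*p_{i-1} + p_{i-2}, q_i = a_i*q_{i-1} + q_{i-2} with p_{-2}=0, p_{-1}=1, q_{-2}=1, q_{-1}=0:
  i=0: a_0=4, p_0 = 4*1 + 0 = 4, q_0 = 4*0 + 1 = 1.
  i=1: a_1=3, p_1 = 3*4 + 1 = 13, q_1 = 3*1 + 0 = 3.
  i=2: a_2=4, p_2 = 4*13 + 4 = 56, q_2 = 4*3 + 1 = 13.
  i=3: a_3=5, p_3 = 5*56 + 13 = 293, q_3 = 5*13 + 3 = 68.
  i=4: a_4=1, p_4 = 1*293 + 56 = 349, q_4 = 1*68 + 13 = 81.
  i=5: a_5=3, p_5 = 3*349 + 293 = 1340, q_5 = 3*81 + 68 = 311.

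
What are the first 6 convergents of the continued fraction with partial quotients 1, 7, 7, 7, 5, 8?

Using the convergent recurrence p_i = a_i*p_{i-1} + p_{i-2}, q_i = a_i*q_{i-1} + q_{i-2} with p_{-2}=0, p_{-1}=1, q_{-2}=1, q_{-1}=0:
  i=0: a_0=1, p_0 = 1*1 + 0 = 1, q_0 = 1*0 + 1 = 1.
  i=1: a_1=7, p_1 = 7*1 + 1 = 8, q_1 = 7*1 + 0 = 7.
  i=2: a_2=7, p_2 = 7*8 + 1 = 57, q_2 = 7*7 + 1 = 50.
  i=3: a_3=7, p_3 = 7*57 + 8 = 407, q_3 = 7*50 + 7 = 357.
  i=4: a_4=5, p_4 = 5*407 + 57 = 2092, q_4 = 5*357 + 50 = 1835.
  i=5: a_5=8, p_5 = 8*2092 + 407 = 17143, q_5 = 8*1835 + 357 = 15037.

1/1, 8/7, 57/50, 407/357, 2092/1835, 17143/15037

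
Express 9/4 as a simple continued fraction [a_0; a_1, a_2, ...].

Run the Euclidean algorithm on 9 and 4; the successive quotients are the partial quotients a_0, a_1, ... (each step inverts the fractional part left over by the previous one):
  9 = 2*4 + 1, so a_0 = 2.
  4 = 4*1 + 0, so a_1 = 4.
The remainder reaches 0 after 2 divisions, so the expansion has 2 partial quotients, read off in order.

[2; 4]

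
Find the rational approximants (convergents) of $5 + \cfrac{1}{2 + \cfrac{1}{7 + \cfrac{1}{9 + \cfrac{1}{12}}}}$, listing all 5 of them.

Using the convergent recurrence p_i = a_i*p_{i-1} + p_{i-2}, q_i = a_i*q_{i-1} + q_{i-2} with p_{-2}=0, p_{-1}=1, q_{-2}=1, q_{-1}=0:
  i=0: a_0=5, p_0 = 5*1 + 0 = 5, q_0 = 5*0 + 1 = 1.
  i=1: a_1=2, p_1 = 2*5 + 1 = 11, q_1 = 2*1 + 0 = 2.
  i=2: a_2=7, p_2 = 7*11 + 5 = 82, q_2 = 7*2 + 1 = 15.
  i=3: a_3=9, p_3 = 9*82 + 11 = 749, q_3 = 9*15 + 2 = 137.
  i=4: a_4=12, p_4 = 12*749 + 82 = 9070, q_4 = 12*137 + 15 = 1659.

5/1, 11/2, 82/15, 749/137, 9070/1659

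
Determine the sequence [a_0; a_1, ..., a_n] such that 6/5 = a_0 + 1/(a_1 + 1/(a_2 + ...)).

Run the Euclidean algorithm on 6 and 5; the successive quotients are the partial quotients a_0, a_1, ... (each step inverts the fractional part left over by the previous one):
  6 = 1*5 + 1, so a_0 = 1.
  5 = 5*1 + 0, so a_1 = 5.
The remainder reaches 0 after 2 divisions, so the expansion has 2 partial quotients, read off in order.

[1; 5]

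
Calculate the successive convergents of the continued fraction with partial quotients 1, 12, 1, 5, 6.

1/1, 13/12, 14/13, 83/77, 512/475

Using the convergent recurrence p_i = a_i*p_{i-1} + p_{i-2}, q_i = a_i*q_{i-1} + q_{i-2} with p_{-2}=0, p_{-1}=1, q_{-2}=1, q_{-1}=0:
  i=0: a_0=1, p_0 = 1*1 + 0 = 1, q_0 = 1*0 + 1 = 1.
  i=1: a_1=12, p_1 = 12*1 + 1 = 13, q_1 = 12*1 + 0 = 12.
  i=2: a_2=1, p_2 = 1*13 + 1 = 14, q_2 = 1*12 + 1 = 13.
  i=3: a_3=5, p_3 = 5*14 + 13 = 83, q_3 = 5*13 + 12 = 77.
  i=4: a_4=6, p_4 = 6*83 + 14 = 512, q_4 = 6*77 + 13 = 475.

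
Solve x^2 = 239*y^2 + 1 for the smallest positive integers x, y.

(x, y) = (6195120, 400729)

First expand sqrt(239) as a continued fraction. With x_i = (sqrt(239) + m_i)/d_i and (m_0, d_0) = (0, 1): a_0 = floor(sqrt(239)) = 15, since 15^2 = 225 <= 239 < 256 = 16^2.
Iterate m_{i+1} = d_i*a_i - m_i, d_{i+1} = (239 - m_{i+1}^2)/d_i, a_{i+1} = floor((a_0 + m_{i+1})/d_{i+1}):
  m_1 = 1*15 - 0 = 15, d_1 = (239 - 15^2)/1 = 14/1 = 14, a_1 = floor((15 + 15)/14) = 2.
  m_2 = 14*2 - 15 = 13, d_2 = (239 - 13^2)/14 = 70/14 = 5, a_2 = floor((15 + 13)/5) = 5.
  m_3 = 5*5 - 13 = 12, d_3 = (239 - 12^2)/5 = 95/5 = 19, a_3 = floor((15 + 12)/19) = 1.
  m_4 = 19*1 - 12 = 7, d_4 = (239 - 7^2)/19 = 190/19 = 10, a_4 = floor((15 + 7)/10) = 2.
  m_5 = 10*2 - 7 = 13, d_5 = (239 - 13^2)/10 = 70/10 = 7, a_5 = floor((15 + 13)/7) = 4.
  m_6 = 7*4 - 13 = 15, d_6 = (239 - 15^2)/7 = 14/7 = 2, a_6 = floor((15 + 15)/2) = 15.
  m_7 = 2*15 - 15 = 15, d_7 = (239 - 15^2)/2 = 14/2 = 7, a_7 = floor((15 + 15)/7) = 4.
  m_8 = 7*4 - 15 = 13, d_8 = (239 - 13^2)/7 = 70/7 = 10, a_8 = floor((15 + 13)/10) = 2.
  m_9 = 10*2 - 13 = 7, d_9 = (239 - 7^2)/10 = 190/10 = 19, a_9 = floor((15 + 7)/19) = 1.
  m_10 = 19*1 - 7 = 12, d_10 = (239 - 12^2)/19 = 95/19 = 5, a_10 = floor((15 + 12)/5) = 5.
  m_11 = 5*5 - 12 = 13, d_11 = (239 - 13^2)/5 = 70/5 = 14, a_11 = floor((15 + 13)/14) = 2.
  m_12 = 14*2 - 13 = 15, d_12 = (239 - 15^2)/14 = 14/14 = 1, a_12 = floor((15 + 15)/1) = 30.
  m_13 = 1*30 - 15 = 15, d_13 = (239 - 15^2)/1 = 14/1 = 14: (m_13, d_13) = (m_1, d_1) = (15, 14), so from here the quotients repeat a_1, ..., a_12; the period length is 12.
So sqrt(239) = [15; (2, 5, 1, 2, 4, 15, 4, 2, 1, 5, 2, 30)] with period length k = 12.
k is even, so the fundamental solution of x^2 - 239y^2 = 1 is (p_{k-1}, q_{k-1}) = (p_11, q_11); compute convergents through index 11.
Convergents (p_i = a_i*p_{i-1} + p_{i-2}, q_i = a_i*q_{i-1} + q_{i-2} with p_{-2}=0, p_{-1}=1, q_{-2}=1, q_{-1}=0):
  i=0: a_0=15, p_0 = 15*1 + 0 = 15, q_0 = 15*0 + 1 = 1.
  i=1: a_1=2, p_1 = 2*15 + 1 = 31, q_1 = 2*1 + 0 = 2.
  i=2: a_2=5, p_2 = 5*31 + 15 = 170, q_2 = 5*2 + 1 = 11.
  i=3: a_3=1, p_3 = 1*170 + 31 = 201, q_3 = 1*11 + 2 = 13.
  i=4: a_4=2, p_4 = 2*201 + 170 = 572, q_4 = 2*13 + 11 = 37.
  i=5: a_5=4, p_5 = 4*572 + 201 = 2489, q_5 = 4*37 + 13 = 161.
  i=6: a_6=15, p_6 = 15*2489 + 572 = 37907, q_6 = 15*161 + 37 = 2452.
  i=7: a_7=4, p_7 = 4*37907 + 2489 = 154117, q_7 = 4*2452 + 161 = 9969.
  i=8: a_8=2, p_8 = 2*154117 + 37907 = 346141, q_8 = 2*9969 + 2452 = 22390.
  i=9: a_9=1, p_9 = 1*346141 + 154117 = 500258, q_9 = 1*22390 + 9969 = 32359.
  i=10: a_10=5, p_10 = 5*500258 + 346141 = 2847431, q_10 = 5*32359 + 22390 = 184185.
  i=11: a_11=2, p_11 = 2*2847431 + 500258 = 6195120, q_11 = 2*184185 + 32359 = 400729.
Check: 6195120^2 - 239*400729^2 = 38379511814400 - 38379511814399 = 1, so (x, y) = (6195120, 400729) solves the equation, and by the theorem it is the least positive solution.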